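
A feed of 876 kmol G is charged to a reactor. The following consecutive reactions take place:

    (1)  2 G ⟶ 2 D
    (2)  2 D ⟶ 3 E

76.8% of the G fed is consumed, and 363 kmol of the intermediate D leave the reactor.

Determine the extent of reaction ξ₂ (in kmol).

Conversion of G: G consumed = 2ξ₁ = 0.768 × 876 → ξ₁ = 336.4 kmol.
D balance: n_D = 0 + 2ξ₁ − 2ξ₂ = 363 → ξ₂ = (2·336.4 − 363)/2 = 154.9 kmol.
Outlet amounts (n = n₀ + Σ ν·ξ):
  G: 876 − 2(336.4) = 203.2
  D: 0 + 2(336.4) − 2(154.9) = 363
  E: 0 + 3(154.9) = 464.7

ξ₂ = 155 kmol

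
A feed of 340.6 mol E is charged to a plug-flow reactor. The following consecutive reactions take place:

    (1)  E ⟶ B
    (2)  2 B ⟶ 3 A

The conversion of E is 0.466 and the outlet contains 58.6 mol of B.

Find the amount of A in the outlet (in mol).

150 mol

Conversion of E: E consumed = 1ξ₁ = 0.466 × 340.6 → ξ₁ = 158.7 mol.
B balance: n_B = 0 + 1ξ₁ − 2ξ₂ = 58.6 → ξ₂ = (1·158.7 − 58.6)/2 = 50.06 mol.
Outlet amounts (n = n₀ + Σ ν·ξ):
  E: 340.6 − 1(158.7) = 181.9
  B: 0 + 1(158.7) − 2(50.06) = 58.6
  A: 0 + 3(50.06) = 150.2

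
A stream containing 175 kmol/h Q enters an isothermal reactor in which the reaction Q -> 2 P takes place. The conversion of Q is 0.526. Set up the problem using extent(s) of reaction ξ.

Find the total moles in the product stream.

267 kmol/h

Q reacted = 0.526 × 175 = 92.05 kmol/h; ν_Q = −1, so ξ = 92.05/1 = 92.05 kmol/h.
Outlet amounts (n = n₀ + ν ξ):
  Q: 175 − 1(92.05) = 82.95
  P: 0 + 2(92.05) = 184.1
Total out = 82.95 + 184.1 = 267.1 kmol/h.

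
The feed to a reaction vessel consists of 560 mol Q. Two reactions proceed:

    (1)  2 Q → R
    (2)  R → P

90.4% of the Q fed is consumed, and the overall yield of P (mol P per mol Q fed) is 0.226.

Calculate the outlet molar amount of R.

Conversion of Q: Q consumed = 2ξ₁ = 0.904 × 560 → ξ₁ = 253.1 mol.
Yield of P: 1ξ₂ / 560 = 0.226 → ξ₂ = 126.6 mol.
Outlet amounts (n = n₀ + Σ ν·ξ):
  Q: 560 − 2(253.1) = 53.76
  R: 0 + 1(253.1) − 1(126.6) = 126.6
  P: 0 + 1(126.6) = 126.6

127 mol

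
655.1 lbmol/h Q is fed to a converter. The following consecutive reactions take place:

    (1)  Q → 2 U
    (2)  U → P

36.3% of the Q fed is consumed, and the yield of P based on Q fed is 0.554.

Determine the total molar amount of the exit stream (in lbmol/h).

893 lbmol/h

Conversion of Q: Q consumed = 1ξ₁ = 0.363 × 655.1 → ξ₁ = 237.8 lbmol/h.
Yield of P: 1ξ₂ / 655.1 = 0.554 → ξ₂ = 362.9 lbmol/h.
Outlet amounts (n = n₀ + Σ ν·ξ):
  Q: 655.1 − 1(237.8) = 417.3
  U: 0 + 2(237.8) − 1(362.9) = 112.7
  P: 0 + 1(362.9) = 362.9
Total out = 417.3 + 112.7 + 362.9 = 892.9 lbmol/h.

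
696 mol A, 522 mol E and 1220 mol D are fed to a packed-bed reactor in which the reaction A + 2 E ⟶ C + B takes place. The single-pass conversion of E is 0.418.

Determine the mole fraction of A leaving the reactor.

0.252

E reacted = 0.418 × 522 = 218.2 mol; ν_E = −2, so ξ = 218.2/2 = 109.1 mol.
Outlet amounts (n = n₀ + ν ξ):
  A: 696 − 1(109.1) = 586.9
  E: 522 − 2(109.1) = 303.8
  C: 0 + 1(109.1) = 109.1
  B: 0 + 1(109.1) = 109.1
  D: 1220 (inert)
Total out = 2329 mol; y_A = 586.9 / 2329 = 0.252.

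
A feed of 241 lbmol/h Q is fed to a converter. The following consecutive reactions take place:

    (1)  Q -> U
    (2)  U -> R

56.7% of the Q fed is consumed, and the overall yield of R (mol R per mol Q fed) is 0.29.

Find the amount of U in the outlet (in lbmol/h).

66.8 lbmol/h

Conversion of Q: Q consumed = 1ξ₁ = 0.567 × 241 → ξ₁ = 136.6 lbmol/h.
Yield of R: 1ξ₂ / 241 = 0.29 → ξ₂ = 69.89 lbmol/h.
Outlet amounts (n = n₀ + Σ ν·ξ):
  Q: 241 − 1(136.6) = 104.4
  U: 0 + 1(136.6) − 1(69.89) = 66.76
  R: 0 + 1(69.89) = 69.89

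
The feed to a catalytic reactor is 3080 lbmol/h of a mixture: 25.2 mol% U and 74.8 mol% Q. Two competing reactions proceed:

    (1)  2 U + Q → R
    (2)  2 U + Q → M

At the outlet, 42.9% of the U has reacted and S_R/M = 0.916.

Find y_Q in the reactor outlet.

0.778

Conversion of U: U consumed = 0.429 × 776.2 = 333 lbmol/h = 2ξ₁ + 2ξ₂.
Selectivity: 1ξ₁ / (1ξ₂) = 0.916 → ξ₁ = 0.916 ξ₂.
Substitute: (2·0.916 + 2) ξ₂ = 333 → ξ₂ = 86.89 lbmol/h, ξ₁ = 79.59 lbmol/h.
Outlet amounts (n = n₀ + Σ ν·ξ):
  U: 776.2 − 2(79.59) − 2(86.89) = 443.2
  Q: 2304 − 1(79.59) − 1(86.89) = 2137
  R: 0 + 1(79.59) = 79.59
  M: 0 + 1(86.89) = 86.89
Total out = 2747 lbmol/h; y_Q = 2137 / 2747 = 0.7781.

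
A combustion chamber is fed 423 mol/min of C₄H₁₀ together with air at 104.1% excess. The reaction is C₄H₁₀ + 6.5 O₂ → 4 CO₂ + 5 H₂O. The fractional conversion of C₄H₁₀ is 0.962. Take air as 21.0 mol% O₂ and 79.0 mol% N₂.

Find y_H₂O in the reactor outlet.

0.0733

Stoichiometric O₂ = 6.5 × 423 = 2750 mol/min; O₂ fed = 2750 × 2.041 = 5612 mol/min.
N₂ fed = 5612 × 79/21 = 21110 mol/min.
Fuel reacted = 0.962 × 423 → ξ = 406.9 mol/min.
Outlet (n = n₀ + ν ξ):
  C₄H₁₀: 423 − 1(406.9) = 16.07
  O₂: 5612 − 6.5(406.9) = 2967
  N₂: 21110 (inert)
  CO₂: 0 + 4(406.9) = 1628
  H₂O: 0 + 5(406.9) = 2035
Total out = 27760 mol/min; y_H₂O = 2035 / 27760 = 0.0733.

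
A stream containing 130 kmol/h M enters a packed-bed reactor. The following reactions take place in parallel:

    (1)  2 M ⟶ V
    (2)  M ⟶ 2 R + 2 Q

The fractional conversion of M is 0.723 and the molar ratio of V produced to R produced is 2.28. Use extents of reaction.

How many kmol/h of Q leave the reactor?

Conversion of M: M consumed = 0.723 × 130 = 93.99 kmol/h = 2ξ₁ + 1ξ₂.
Selectivity: 1ξ₁ / (2ξ₂) = 2.28 → ξ₁ = 4.56 ξ₂.
Substitute: (2·4.56 + 1) ξ₂ = 93.99 → ξ₂ = 9.288 kmol/h, ξ₁ = 42.35 kmol/h.
Outlet amounts (n = n₀ + Σ ν·ξ):
  M: 130 − 2(42.35) − 1(9.288) = 36.01
  V: 0 + 1(42.35) = 42.35
  R: 0 + 2(9.288) = 18.58
  Q: 0 + 2(9.288) = 18.58

18.6 kmol/h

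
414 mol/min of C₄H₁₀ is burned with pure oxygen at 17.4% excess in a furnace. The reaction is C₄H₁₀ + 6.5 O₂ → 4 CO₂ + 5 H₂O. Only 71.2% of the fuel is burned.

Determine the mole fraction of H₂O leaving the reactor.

0.367

Stoichiometric O₂ = 6.5 × 414 = 2691 mol/min; O₂ fed = 2691 × 1.174 = 3159 mol/min.
Fuel reacted = 0.712 × 414 → ξ = 294.8 mol/min.
Outlet (n = n₀ + ν ξ):
  C₄H₁₀: 414 − 1(294.8) = 119.2
  O₂: 3159 − 6.5(294.8) = 1243
  CO₂: 0 + 4(294.8) = 1179
  H₂O: 0 + 5(294.8) = 1474
Total out = 4015 mol/min; y_H₂O = 1474 / 4015 = 0.367.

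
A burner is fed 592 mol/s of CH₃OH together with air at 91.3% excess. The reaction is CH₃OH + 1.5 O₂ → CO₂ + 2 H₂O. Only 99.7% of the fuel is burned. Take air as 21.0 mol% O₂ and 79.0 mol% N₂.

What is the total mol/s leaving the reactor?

8980 mol/s

Stoichiometric O₂ = 1.5 × 592 = 888 mol/s; O₂ fed = 888 × 1.913 = 1699 mol/s.
N₂ fed = 1699 × 79/21 = 6391 mol/s.
Fuel reacted = 0.997 × 592 → ξ = 590.2 mol/s.
Outlet (n = n₀ + ν ξ):
  CH₃OH: 592 − 1(590.2) = 1.776
  O₂: 1699 − 1.5(590.2) = 813.4
  N₂: 6391 (inert)
  CO₂: 0 + 1(590.2) = 590.2
  H₂O: 0 + 2(590.2) = 1180
Total out = 1.776 + 813.4 + 6391 + 590.2 + 1180 = 8976 mol/s.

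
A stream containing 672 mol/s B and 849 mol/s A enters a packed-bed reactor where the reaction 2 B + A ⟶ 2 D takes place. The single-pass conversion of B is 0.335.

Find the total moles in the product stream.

B reacted = 0.335 × 672 = 225.1 mol/s; ν_B = −2, so ξ = 225.1/2 = 112.6 mol/s.
Outlet amounts (n = n₀ + ν ξ):
  B: 672 − 2(112.6) = 446.9
  A: 849 − 1(112.6) = 736.4
  D: 0 + 2(112.6) = 225.1
Total out = 446.9 + 736.4 + 225.1 = 1408 mol/s.

1410 mol/s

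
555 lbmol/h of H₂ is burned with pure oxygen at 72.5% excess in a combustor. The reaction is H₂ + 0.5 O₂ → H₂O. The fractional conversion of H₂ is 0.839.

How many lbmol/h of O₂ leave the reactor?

Stoichiometric O₂ = 0.5 × 555 = 277.5 lbmol/h; O₂ fed = 277.5 × 1.725 = 478.7 lbmol/h.
Fuel reacted = 0.839 × 555 → ξ = 465.6 lbmol/h.
Outlet (n = n₀ + ν ξ):
  H₂: 555 − 1(465.6) = 89.36
  O₂: 478.7 − 0.5(465.6) = 245.9
  H₂O: 0 + 1(465.6) = 465.6

246 lbmol/h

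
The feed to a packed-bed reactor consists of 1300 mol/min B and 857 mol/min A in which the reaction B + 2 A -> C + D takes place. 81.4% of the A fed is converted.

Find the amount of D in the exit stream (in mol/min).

349 mol/min

A reacted = 0.814 × 857 = 697.6 mol/min; ν_A = −2, so ξ = 697.6/2 = 348.8 mol/min.
Outlet amounts (n = n₀ + ν ξ):
  B: 1300 − 1(348.8) = 951.2
  A: 857 − 2(348.8) = 159.4
  C: 0 + 1(348.8) = 348.8
  D: 0 + 1(348.8) = 348.8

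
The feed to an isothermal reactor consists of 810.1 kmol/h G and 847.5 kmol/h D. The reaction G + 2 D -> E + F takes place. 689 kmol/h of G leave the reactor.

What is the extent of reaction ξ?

For G: n = n₀ − 1ξ → 689 = 810.1 − 1ξ, giving ξ = 121.1 kmol/h.
Outlet amounts (n = n₀ + ν ξ):
  G: 810.1 − 1(121.1) = 689
  D: 847.5 − 2(121.1) = 605.3
  E: 0 + 1(121.1) = 121.1
  F: 0 + 1(121.1) = 121.1

ξ = 121 kmol/h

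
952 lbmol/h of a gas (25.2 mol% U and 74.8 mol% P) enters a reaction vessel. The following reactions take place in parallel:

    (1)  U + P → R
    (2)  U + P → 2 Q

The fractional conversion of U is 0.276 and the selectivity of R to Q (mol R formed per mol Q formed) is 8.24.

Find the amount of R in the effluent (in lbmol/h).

Conversion of U: U consumed = 0.276 × 239.9 = 66.21 lbmol/h = 1ξ₁ + 1ξ₂.
Selectivity: 1ξ₁ / (2ξ₂) = 8.24 → ξ₁ = 16.48 ξ₂.
Substitute: (1·16.48 + 1) ξ₂ = 66.21 → ξ₂ = 3.788 lbmol/h, ξ₁ = 62.43 lbmol/h.
Outlet amounts (n = n₀ + Σ ν·ξ):
  U: 239.9 − 1(62.43) − 1(3.788) = 173.7
  P: 712.1 − 1(62.43) − 1(3.788) = 645.9
  R: 0 + 1(62.43) = 62.43
  Q: 0 + 2(3.788) = 7.576

62.4 lbmol/h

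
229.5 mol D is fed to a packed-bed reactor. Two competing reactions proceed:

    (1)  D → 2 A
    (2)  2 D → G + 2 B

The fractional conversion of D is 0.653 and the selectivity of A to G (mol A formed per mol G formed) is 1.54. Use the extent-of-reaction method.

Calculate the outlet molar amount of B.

108 mol

Conversion of D: D consumed = 0.653 × 229.5 = 149.9 mol = 1ξ₁ + 2ξ₂.
Selectivity: 2ξ₁ / (1ξ₂) = 1.54 → ξ₁ = 0.77 ξ₂.
Substitute: (1·0.77 + 2) ξ₂ = 149.9 → ξ₂ = 54.1 mol, ξ₁ = 41.66 mol.
Outlet amounts (n = n₀ + Σ ν·ξ):
  D: 229.5 − 1(41.66) − 2(54.1) = 79.64
  A: 0 + 2(41.66) = 83.32
  G: 0 + 1(54.1) = 54.1
  B: 0 + 2(54.1) = 108.2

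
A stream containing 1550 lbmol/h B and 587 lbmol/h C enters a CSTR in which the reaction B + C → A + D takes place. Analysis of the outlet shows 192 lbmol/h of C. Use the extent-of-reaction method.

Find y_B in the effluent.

For C: n = n₀ − 1ξ → 192 = 587 − 1ξ, giving ξ = 395 lbmol/h.
Outlet amounts (n = n₀ + ν ξ):
  B: 1550 − 1(395) = 1155
  C: 587 − 1(395) = 192
  A: 0 + 1(395) = 395
  D: 0 + 1(395) = 395
Total out = 2137 lbmol/h; y_B = 1155 / 2137 = 0.5405.

0.54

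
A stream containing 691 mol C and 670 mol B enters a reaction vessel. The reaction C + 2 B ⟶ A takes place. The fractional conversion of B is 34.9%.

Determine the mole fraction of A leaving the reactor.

B reacted = 0.349 × 670 = 233.8 mol; ν_B = −2, so ξ = 233.8/2 = 116.9 mol.
Outlet amounts (n = n₀ + ν ξ):
  C: 691 − 1(116.9) = 574.1
  B: 670 − 2(116.9) = 436.2
  A: 0 + 1(116.9) = 116.9
Total out = 1127 mol; y_A = 116.9 / 1127 = 0.1037.

0.104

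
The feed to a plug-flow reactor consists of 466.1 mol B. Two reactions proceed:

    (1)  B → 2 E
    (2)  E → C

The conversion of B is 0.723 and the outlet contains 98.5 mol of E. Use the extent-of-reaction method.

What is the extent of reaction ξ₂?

ξ₂ = 575 mol

Conversion of B: B consumed = 1ξ₁ = 0.723 × 466.1 → ξ₁ = 337 mol.
E balance: n_E = 0 + 2ξ₁ − 1ξ₂ = 98.5 → ξ₂ = (2·337 − 98.5)/1 = 575.5 mol.
Outlet amounts (n = n₀ + Σ ν·ξ):
  B: 466.1 − 1(337) = 129.1
  E: 0 + 2(337) − 1(575.5) = 98.5
  C: 0 + 1(575.5) = 575.5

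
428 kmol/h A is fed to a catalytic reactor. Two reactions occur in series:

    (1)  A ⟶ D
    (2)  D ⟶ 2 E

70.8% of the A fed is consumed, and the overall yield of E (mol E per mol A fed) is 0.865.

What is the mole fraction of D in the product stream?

0.192

Conversion of A: A consumed = 1ξ₁ = 0.708 × 428 → ξ₁ = 303 kmol/h.
Yield of E: 2ξ₂ / 428 = 0.865 → ξ₂ = 185.1 kmol/h.
Outlet amounts (n = n₀ + Σ ν·ξ):
  A: 428 − 1(303) = 125
  D: 0 + 1(303) − 1(185.1) = 117.9
  E: 0 + 2(185.1) = 370.2
Total out = 613.1 kmol/h; y_D = 117.9 / 613.1 = 0.1923.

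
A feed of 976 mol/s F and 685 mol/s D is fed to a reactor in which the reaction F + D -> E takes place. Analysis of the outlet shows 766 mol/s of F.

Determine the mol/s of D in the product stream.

For F: n = n₀ − 1ξ → 766 = 976 − 1ξ, giving ξ = 210 mol/s.
Outlet amounts (n = n₀ + ν ξ):
  F: 976 − 1(210) = 766
  D: 685 − 1(210) = 475
  E: 0 + 1(210) = 210

475 mol/s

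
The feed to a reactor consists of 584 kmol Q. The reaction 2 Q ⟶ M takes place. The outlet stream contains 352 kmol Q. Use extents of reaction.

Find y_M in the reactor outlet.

For Q: n = n₀ − 2ξ → 352 = 584 − 2ξ, giving ξ = 116 kmol.
Outlet amounts (n = n₀ + ν ξ):
  Q: 584 − 2(116) = 352
  M: 0 + 1(116) = 116
Total out = 468 kmol; y_M = 116 / 468 = 0.2479.

0.248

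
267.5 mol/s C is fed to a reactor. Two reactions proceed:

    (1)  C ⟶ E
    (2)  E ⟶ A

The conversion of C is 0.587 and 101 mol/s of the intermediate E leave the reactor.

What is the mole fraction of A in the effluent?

0.209

Conversion of C: C consumed = 1ξ₁ = 0.587 × 267.5 → ξ₁ = 157 mol/s.
E balance: n_E = 0 + 1ξ₁ − 1ξ₂ = 101 → ξ₂ = (1·157 − 101)/1 = 56.02 mol/s.
Outlet amounts (n = n₀ + Σ ν·ξ):
  C: 267.5 − 1(157) = 110.5
  E: 0 + 1(157) − 1(56.02) = 101
  A: 0 + 1(56.02) = 56.02
Total out = 267.5 mol/s; y_A = 56.02 / 267.5 = 0.2094.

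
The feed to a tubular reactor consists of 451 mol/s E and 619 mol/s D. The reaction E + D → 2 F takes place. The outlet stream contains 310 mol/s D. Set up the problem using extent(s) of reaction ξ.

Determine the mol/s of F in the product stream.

For D: n = n₀ − 1ξ → 310 = 619 − 1ξ, giving ξ = 309 mol/s.
Outlet amounts (n = n₀ + ν ξ):
  E: 451 − 1(309) = 142
  D: 619 − 1(309) = 310
  F: 0 + 2(309) = 618

618 mol/s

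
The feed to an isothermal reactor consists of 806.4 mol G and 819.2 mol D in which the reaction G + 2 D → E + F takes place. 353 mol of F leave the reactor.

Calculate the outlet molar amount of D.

113 mol

For F: n = n₀ + 1ξ → 353 = 0 + 1ξ, giving ξ = 353 mol.
Outlet amounts (n = n₀ + ν ξ):
  G: 806.4 − 1(353) = 453.4
  D: 819.2 − 2(353) = 113.2
  E: 0 + 1(353) = 353
  F: 0 + 1(353) = 353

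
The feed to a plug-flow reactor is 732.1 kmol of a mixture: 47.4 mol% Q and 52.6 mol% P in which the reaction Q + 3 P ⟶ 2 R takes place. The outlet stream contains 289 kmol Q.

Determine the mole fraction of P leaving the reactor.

For Q: n = n₀ − 1ξ → 289 = 347 − 1ξ, giving ξ = 58.02 kmol.
Outlet amounts (n = n₀ + ν ξ):
  Q: 347 − 1(58.02) = 289
  P: 385.1 − 3(58.02) = 211
  R: 0 + 2(58.02) = 116
Total out = 616.1 kmol; y_P = 211 / 616.1 = 0.3426.

0.343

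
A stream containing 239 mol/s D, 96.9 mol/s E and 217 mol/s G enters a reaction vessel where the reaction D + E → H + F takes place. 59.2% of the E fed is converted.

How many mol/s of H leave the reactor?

57.4 mol/s

E reacted = 0.592 × 96.9 = 57.36 mol/s; ν_E = −1, so ξ = 57.36/1 = 57.36 mol/s.
Outlet amounts (n = n₀ + ν ξ):
  D: 239 − 1(57.36) = 181.6
  E: 96.9 − 1(57.36) = 39.54
  H: 0 + 1(57.36) = 57.36
  F: 0 + 1(57.36) = 57.36
  G: 217 (inert)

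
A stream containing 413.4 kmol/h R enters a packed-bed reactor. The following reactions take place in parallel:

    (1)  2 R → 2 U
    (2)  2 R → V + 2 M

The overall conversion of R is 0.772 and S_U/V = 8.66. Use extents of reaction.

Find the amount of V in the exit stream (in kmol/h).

Conversion of R: R consumed = 0.772 × 413.4 = 319.1 kmol/h = 2ξ₁ + 2ξ₂.
Selectivity: 2ξ₁ / (1ξ₂) = 8.66 → ξ₁ = 4.33 ξ₂.
Substitute: (2·4.33 + 2) ξ₂ = 319.1 → ξ₂ = 29.94 kmol/h, ξ₁ = 129.6 kmol/h.
Outlet amounts (n = n₀ + Σ ν·ξ):
  R: 413.4 − 2(129.6) − 2(29.94) = 94.26
  U: 0 + 2(129.6) = 259.3
  V: 0 + 1(29.94) = 29.94
  M: 0 + 2(29.94) = 59.88

29.9 kmol/h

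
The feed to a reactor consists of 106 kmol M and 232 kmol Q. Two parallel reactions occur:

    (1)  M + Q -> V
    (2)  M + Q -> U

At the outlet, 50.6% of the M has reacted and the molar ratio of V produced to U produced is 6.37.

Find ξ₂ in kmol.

Conversion of M: M consumed = 0.506 × 106 = 53.64 kmol = 1ξ₁ + 1ξ₂.
Selectivity: 1ξ₁ / (1ξ₂) = 6.37 → ξ₁ = 6.37 ξ₂.
Substitute: (1·6.37 + 1) ξ₂ = 53.64 → ξ₂ = 7.278 kmol, ξ₁ = 46.36 kmol.
Outlet amounts (n = n₀ + Σ ν·ξ):
  M: 106 − 1(46.36) − 1(7.278) = 52.36
  Q: 232 − 1(46.36) − 1(7.278) = 178.4
  V: 0 + 1(46.36) = 46.36
  U: 0 + 1(7.278) = 7.278

ξ₂ = 7.28 kmol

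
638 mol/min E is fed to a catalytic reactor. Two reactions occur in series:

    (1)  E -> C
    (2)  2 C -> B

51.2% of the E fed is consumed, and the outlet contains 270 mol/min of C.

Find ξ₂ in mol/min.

Conversion of E: E consumed = 1ξ₁ = 0.512 × 638 → ξ₁ = 326.7 mol/min.
C balance: n_C = 0 + 1ξ₁ − 2ξ₂ = 270 → ξ₂ = (1·326.7 − 270)/2 = 28.33 mol/min.
Outlet amounts (n = n₀ + Σ ν·ξ):
  E: 638 − 1(326.7) = 311.3
  C: 0 + 1(326.7) − 2(28.33) = 270
  B: 0 + 1(28.33) = 28.33

ξ₂ = 28.3 mol/min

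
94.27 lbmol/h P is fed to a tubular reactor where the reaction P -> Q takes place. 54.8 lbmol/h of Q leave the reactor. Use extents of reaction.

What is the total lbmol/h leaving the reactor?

For Q: n = n₀ + 1ξ → 54.8 = 0 + 1ξ, giving ξ = 54.8 lbmol/h.
Outlet amounts (n = n₀ + ν ξ):
  P: 94.27 − 1(54.8) = 39.47
  Q: 0 + 1(54.8) = 54.8
Total out = 39.47 + 54.8 = 94.27 lbmol/h.

94.3 lbmol/h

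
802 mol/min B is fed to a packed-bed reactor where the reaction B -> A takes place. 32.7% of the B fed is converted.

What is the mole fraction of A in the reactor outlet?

0.327

B reacted = 0.327 × 802 = 262.3 mol/min; ν_B = −1, so ξ = 262.3/1 = 262.3 mol/min.
Outlet amounts (n = n₀ + ν ξ):
  B: 802 − 1(262.3) = 539.7
  A: 0 + 1(262.3) = 262.3
Total out = 802 mol/min; y_A = 262.3 / 802 = 0.327.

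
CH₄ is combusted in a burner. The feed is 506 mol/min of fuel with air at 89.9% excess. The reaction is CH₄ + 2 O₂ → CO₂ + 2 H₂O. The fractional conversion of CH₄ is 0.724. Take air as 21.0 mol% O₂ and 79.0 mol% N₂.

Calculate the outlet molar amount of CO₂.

Stoichiometric O₂ = 2 × 506 = 1012 mol/min; O₂ fed = 1012 × 1.899 = 1922 mol/min.
N₂ fed = 1922 × 79/21 = 7230 mol/min.
Fuel reacted = 0.724 × 506 → ξ = 366.3 mol/min.
Outlet (n = n₀ + ν ξ):
  CH₄: 506 − 1(366.3) = 139.7
  O₂: 1922 − 2(366.3) = 1189
  N₂: 7230 (inert)
  CO₂: 0 + 1(366.3) = 366.3
  H₂O: 0 + 2(366.3) = 732.7

366 mol/min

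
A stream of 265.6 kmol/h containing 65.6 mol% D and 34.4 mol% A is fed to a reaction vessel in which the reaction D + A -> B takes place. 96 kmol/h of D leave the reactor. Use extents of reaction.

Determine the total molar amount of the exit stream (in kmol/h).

187 kmol/h

For D: n = n₀ − 1ξ → 96 = 174.2 − 1ξ, giving ξ = 78.23 kmol/h.
Outlet amounts (n = n₀ + ν ξ):
  D: 174.2 − 1(78.23) = 96
  A: 91.37 − 1(78.23) = 13.13
  B: 0 + 1(78.23) = 78.23
Total out = 96 + 13.13 + 78.23 = 187.4 kmol/h.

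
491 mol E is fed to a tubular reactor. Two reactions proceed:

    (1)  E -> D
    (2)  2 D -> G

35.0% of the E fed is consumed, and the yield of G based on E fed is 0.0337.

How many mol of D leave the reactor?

139 mol

Conversion of E: E consumed = 1ξ₁ = 0.35 × 491 → ξ₁ = 171.8 mol.
Yield of G: 1ξ₂ / 491 = 0.0337 → ξ₂ = 16.55 mol.
Outlet amounts (n = n₀ + Σ ν·ξ):
  E: 491 − 1(171.8) = 319.1
  D: 0 + 1(171.8) − 2(16.55) = 138.8
  G: 0 + 1(16.55) = 16.55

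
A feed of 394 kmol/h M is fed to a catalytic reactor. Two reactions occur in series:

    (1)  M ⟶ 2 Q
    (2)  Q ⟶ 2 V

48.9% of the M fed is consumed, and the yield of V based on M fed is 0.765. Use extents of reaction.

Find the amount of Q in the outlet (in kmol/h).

235 kmol/h

Conversion of M: M consumed = 1ξ₁ = 0.489 × 394 → ξ₁ = 192.7 kmol/h.
Yield of V: 2ξ₂ / 394 = 0.765 → ξ₂ = 150.7 kmol/h.
Outlet amounts (n = n₀ + Σ ν·ξ):
  M: 394 − 1(192.7) = 201.3
  Q: 0 + 2(192.7) − 1(150.7) = 234.6
  V: 0 + 2(150.7) = 301.4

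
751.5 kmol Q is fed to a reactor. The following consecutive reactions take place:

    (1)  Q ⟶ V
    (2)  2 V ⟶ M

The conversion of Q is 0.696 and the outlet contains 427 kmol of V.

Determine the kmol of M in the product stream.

48 kmol

Conversion of Q: Q consumed = 1ξ₁ = 0.696 × 751.5 → ξ₁ = 523 kmol.
V balance: n_V = 0 + 1ξ₁ − 2ξ₂ = 427 → ξ₂ = (1·523 − 427)/2 = 48.02 kmol.
Outlet amounts (n = n₀ + Σ ν·ξ):
  Q: 751.5 − 1(523) = 228.5
  V: 0 + 1(523) − 2(48.02) = 427
  M: 0 + 1(48.02) = 48.02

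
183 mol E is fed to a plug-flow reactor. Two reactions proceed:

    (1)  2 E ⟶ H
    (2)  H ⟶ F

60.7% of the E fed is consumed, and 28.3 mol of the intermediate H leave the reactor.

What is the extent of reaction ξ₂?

Conversion of E: E consumed = 2ξ₁ = 0.607 × 183 → ξ₁ = 55.54 mol.
H balance: n_H = 0 + 1ξ₁ − 1ξ₂ = 28.3 → ξ₂ = (1·55.54 − 28.3)/1 = 27.24 mol.
Outlet amounts (n = n₀ + Σ ν·ξ):
  E: 183 − 2(55.54) = 71.92
  H: 0 + 1(55.54) − 1(27.24) = 28.3
  F: 0 + 1(27.24) = 27.24

ξ₂ = 27.2 mol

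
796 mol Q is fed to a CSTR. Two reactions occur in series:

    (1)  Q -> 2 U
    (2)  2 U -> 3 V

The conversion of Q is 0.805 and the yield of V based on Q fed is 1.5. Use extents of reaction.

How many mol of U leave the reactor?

486 mol

Conversion of Q: Q consumed = 1ξ₁ = 0.805 × 796 → ξ₁ = 640.8 mol.
Yield of V: 3ξ₂ / 796 = 1.5 → ξ₂ = 398 mol.
Outlet amounts (n = n₀ + Σ ν·ξ):
  Q: 796 − 1(640.8) = 155.2
  U: 0 + 2(640.8) − 2(398) = 485.6
  V: 0 + 3(398) = 1194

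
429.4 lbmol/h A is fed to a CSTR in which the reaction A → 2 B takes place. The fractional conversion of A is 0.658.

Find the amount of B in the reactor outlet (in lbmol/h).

A reacted = 0.658 × 429.4 = 282.5 lbmol/h; ν_A = −1, so ξ = 282.5/1 = 282.5 lbmol/h.
Outlet amounts (n = n₀ + ν ξ):
  A: 429.4 − 1(282.5) = 146.9
  B: 0 + 2(282.5) = 565.1

565 lbmol/h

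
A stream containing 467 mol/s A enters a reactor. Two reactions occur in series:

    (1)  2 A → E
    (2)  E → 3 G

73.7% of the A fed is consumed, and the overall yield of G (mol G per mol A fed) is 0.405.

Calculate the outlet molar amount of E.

109 mol/s

Conversion of A: A consumed = 2ξ₁ = 0.737 × 467 → ξ₁ = 172.1 mol/s.
Yield of G: 3ξ₂ / 467 = 0.405 → ξ₂ = 63.05 mol/s.
Outlet amounts (n = n₀ + Σ ν·ξ):
  A: 467 − 2(172.1) = 122.8
  E: 0 + 1(172.1) − 1(63.05) = 109
  G: 0 + 3(63.05) = 189.1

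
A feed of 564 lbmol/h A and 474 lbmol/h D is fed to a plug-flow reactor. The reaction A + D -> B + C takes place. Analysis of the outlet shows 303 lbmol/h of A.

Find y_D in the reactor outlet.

For A: n = n₀ − 1ξ → 303 = 564 − 1ξ, giving ξ = 261 lbmol/h.
Outlet amounts (n = n₀ + ν ξ):
  A: 564 − 1(261) = 303
  D: 474 − 1(261) = 213
  B: 0 + 1(261) = 261
  C: 0 + 1(261) = 261
Total out = 1038 lbmol/h; y_D = 213 / 1038 = 0.2052.

0.205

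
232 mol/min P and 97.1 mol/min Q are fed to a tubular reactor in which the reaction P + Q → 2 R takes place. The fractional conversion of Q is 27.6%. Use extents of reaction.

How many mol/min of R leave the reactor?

Q reacted = 0.276 × 97.1 = 26.8 mol/min; ν_Q = −1, so ξ = 26.8/1 = 26.8 mol/min.
Outlet amounts (n = n₀ + ν ξ):
  P: 232 − 1(26.8) = 205.2
  Q: 97.1 − 1(26.8) = 70.3
  R: 0 + 2(26.8) = 53.6

53.6 mol/min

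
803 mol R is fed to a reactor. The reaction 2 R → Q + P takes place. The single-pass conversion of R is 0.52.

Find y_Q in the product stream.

R reacted = 0.52 × 803 = 417.6 mol; ν_R = −2, so ξ = 417.6/2 = 208.8 mol.
Outlet amounts (n = n₀ + ν ξ):
  R: 803 − 2(208.8) = 385.4
  Q: 0 + 1(208.8) = 208.8
  P: 0 + 1(208.8) = 208.8
Total out = 803 mol; y_Q = 208.8 / 803 = 0.26.

0.26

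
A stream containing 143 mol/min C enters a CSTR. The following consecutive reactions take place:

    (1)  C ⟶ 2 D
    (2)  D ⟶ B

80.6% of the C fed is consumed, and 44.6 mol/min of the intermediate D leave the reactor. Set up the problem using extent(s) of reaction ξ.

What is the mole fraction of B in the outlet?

Conversion of C: C consumed = 1ξ₁ = 0.806 × 143 → ξ₁ = 115.3 mol/min.
D balance: n_D = 0 + 2ξ₁ − 1ξ₂ = 44.6 → ξ₂ = (2·115.3 − 44.6)/1 = 185.9 mol/min.
Outlet amounts (n = n₀ + Σ ν·ξ):
  C: 143 − 1(115.3) = 27.74
  D: 0 + 2(115.3) − 1(185.9) = 44.6
  B: 0 + 1(185.9) = 185.9
Total out = 258.3 mol/min; y_B = 185.9 / 258.3 = 0.7199.

0.72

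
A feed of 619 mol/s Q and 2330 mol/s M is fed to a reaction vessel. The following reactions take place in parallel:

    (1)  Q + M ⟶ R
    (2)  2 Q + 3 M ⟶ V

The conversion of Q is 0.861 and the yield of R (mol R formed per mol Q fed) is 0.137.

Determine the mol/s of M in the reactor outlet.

1570 mol/s

Yield of R: 1ξ₁ / 619 = 0.137 → ξ₁ = 84.8 mol/s.
Conversion of Q: 1ξ₁ + 2ξ₂ = 0.861 × 619 = 533 → ξ₂ = 224.1 mol/s.
Outlet amounts (n = n₀ + Σ ν·ξ):
  Q: 619 − 1(84.8) − 2(224.1) = 86.04
  M: 2330 − 1(84.8) − 3(224.1) = 1573
  R: 0 + 1(84.8) = 84.8
  V: 0 + 1(224.1) = 224.1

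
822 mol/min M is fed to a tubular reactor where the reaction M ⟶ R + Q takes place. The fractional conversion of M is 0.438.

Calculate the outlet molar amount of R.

M reacted = 0.438 × 822 = 360 mol/min; ν_M = −1, so ξ = 360/1 = 360 mol/min.
Outlet amounts (n = n₀ + ν ξ):
  M: 822 − 1(360) = 462
  R: 0 + 1(360) = 360
  Q: 0 + 1(360) = 360

360 mol/min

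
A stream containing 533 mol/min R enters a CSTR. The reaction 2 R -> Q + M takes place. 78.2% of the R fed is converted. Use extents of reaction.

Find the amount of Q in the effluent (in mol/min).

208 mol/min

R reacted = 0.782 × 533 = 416.8 mol/min; ν_R = −2, so ξ = 416.8/2 = 208.4 mol/min.
Outlet amounts (n = n₀ + ν ξ):
  R: 533 − 2(208.4) = 116.2
  Q: 0 + 1(208.4) = 208.4
  M: 0 + 1(208.4) = 208.4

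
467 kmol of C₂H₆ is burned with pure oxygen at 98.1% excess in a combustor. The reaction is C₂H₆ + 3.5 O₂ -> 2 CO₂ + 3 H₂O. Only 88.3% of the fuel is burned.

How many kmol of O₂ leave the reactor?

1790 kmol

Stoichiometric O₂ = 3.5 × 467 = 1634 kmol; O₂ fed = 1634 × 1.981 = 3238 kmol.
Fuel reacted = 0.883 × 467 → ξ = 412.4 kmol.
Outlet (n = n₀ + ν ξ):
  C₂H₆: 467 − 1(412.4) = 54.64
  O₂: 3238 − 3.5(412.4) = 1795
  CO₂: 0 + 2(412.4) = 824.7
  H₂O: 0 + 3(412.4) = 1237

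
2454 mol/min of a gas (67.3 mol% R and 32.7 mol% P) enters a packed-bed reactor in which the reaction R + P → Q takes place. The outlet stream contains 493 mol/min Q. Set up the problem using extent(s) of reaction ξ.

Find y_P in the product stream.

0.158

For Q: n = n₀ + 1ξ → 493 = 0 + 1ξ, giving ξ = 493 mol/min.
Outlet amounts (n = n₀ + ν ξ):
  R: 1652 − 1(493) = 1159
  P: 802.5 − 1(493) = 309.5
  Q: 0 + 1(493) = 493
Total out = 1961 mol/min; y_P = 309.5 / 1961 = 0.1578.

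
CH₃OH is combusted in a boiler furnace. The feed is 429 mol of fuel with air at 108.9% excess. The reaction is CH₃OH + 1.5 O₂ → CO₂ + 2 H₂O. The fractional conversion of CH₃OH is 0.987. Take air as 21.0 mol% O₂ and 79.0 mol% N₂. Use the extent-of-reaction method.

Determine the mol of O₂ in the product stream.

709 mol

Stoichiometric O₂ = 1.5 × 429 = 643.5 mol; O₂ fed = 643.5 × 2.089 = 1344 mol.
N₂ fed = 1344 × 79/21 = 5057 mol.
Fuel reacted = 0.987 × 429 → ξ = 423.4 mol.
Outlet (n = n₀ + ν ξ):
  CH₃OH: 429 − 1(423.4) = 5.577
  O₂: 1344 − 1.5(423.4) = 709.1
  N₂: 5057 (inert)
  CO₂: 0 + 1(423.4) = 423.4
  H₂O: 0 + 2(423.4) = 846.8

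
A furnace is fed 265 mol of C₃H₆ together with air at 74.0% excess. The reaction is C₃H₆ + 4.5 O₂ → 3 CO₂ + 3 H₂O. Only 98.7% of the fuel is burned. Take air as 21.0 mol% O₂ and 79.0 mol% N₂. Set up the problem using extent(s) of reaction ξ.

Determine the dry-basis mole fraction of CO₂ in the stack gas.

0.0827

Stoichiometric O₂ = 4.5 × 265 = 1192 mol; O₂ fed = 1192 × 1.740 = 2075 mol.
N₂ fed = 2075 × 79/21 = 7806 mol.
Fuel reacted = 0.987 × 265 → ξ = 261.6 mol.
Outlet (n = n₀ + ν ξ):
  C₃H₆: 265 − 1(261.6) = 3.445
  O₂: 2075 − 4.5(261.6) = 898
  N₂: 7806 (inert)
  CO₂: 0 + 3(261.6) = 784.7
  H₂O: 0 + 3(261.6) = 784.7
Dry total = 9492 mol; y_CO₂ (dry) = 784.7 / 9492 = 0.08267.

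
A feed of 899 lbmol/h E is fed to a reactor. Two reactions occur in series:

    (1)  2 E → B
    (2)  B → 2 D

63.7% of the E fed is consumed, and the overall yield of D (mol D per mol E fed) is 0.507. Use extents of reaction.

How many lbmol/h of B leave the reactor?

Conversion of E: E consumed = 2ξ₁ = 0.637 × 899 → ξ₁ = 286.3 lbmol/h.
Yield of D: 2ξ₂ / 899 = 0.507 → ξ₂ = 227.9 lbmol/h.
Outlet amounts (n = n₀ + Σ ν·ξ):
  E: 899 − 2(286.3) = 326.3
  B: 0 + 1(286.3) − 1(227.9) = 58.44
  D: 0 + 2(227.9) = 455.8

58.4 lbmol/h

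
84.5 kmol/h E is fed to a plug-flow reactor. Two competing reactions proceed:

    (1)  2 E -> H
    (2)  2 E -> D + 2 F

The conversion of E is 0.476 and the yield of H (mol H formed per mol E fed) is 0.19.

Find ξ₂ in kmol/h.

ξ₂ = 4.06 kmol/h

Yield of H: 1ξ₁ / 84.5 = 0.19 → ξ₁ = 16.05 kmol/h.
Conversion of E: 2ξ₁ + 2ξ₂ = 0.476 × 84.5 = 40.22 → ξ₂ = 4.056 kmol/h.
Outlet amounts (n = n₀ + Σ ν·ξ):
  E: 84.5 − 2(16.05) − 2(4.056) = 44.28
  H: 0 + 1(16.05) = 16.05
  D: 0 + 1(4.056) = 4.056
  F: 0 + 2(4.056) = 8.112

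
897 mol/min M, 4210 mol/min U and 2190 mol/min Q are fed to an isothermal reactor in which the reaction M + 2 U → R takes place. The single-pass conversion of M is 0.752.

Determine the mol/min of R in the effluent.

675 mol/min

M reacted = 0.752 × 897 = 674.5 mol/min; ν_M = −1, so ξ = 674.5/1 = 674.5 mol/min.
Outlet amounts (n = n₀ + ν ξ):
  M: 897 − 1(674.5) = 222.5
  U: 4210 − 2(674.5) = 2861
  R: 0 + 1(674.5) = 674.5
  Q: 2190 (inert)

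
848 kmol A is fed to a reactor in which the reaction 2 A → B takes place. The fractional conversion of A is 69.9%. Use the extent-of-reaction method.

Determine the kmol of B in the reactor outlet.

296 kmol

A reacted = 0.699 × 848 = 592.8 kmol; ν_A = −2, so ξ = 592.8/2 = 296.4 kmol.
Outlet amounts (n = n₀ + ν ξ):
  A: 848 − 2(296.4) = 255.2
  B: 0 + 1(296.4) = 296.4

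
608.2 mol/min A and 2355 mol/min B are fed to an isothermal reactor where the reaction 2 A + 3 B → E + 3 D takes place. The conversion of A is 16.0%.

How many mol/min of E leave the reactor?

A reacted = 0.16 × 608.2 = 97.31 mol/min; ν_A = −2, so ξ = 97.31/2 = 48.66 mol/min.
Outlet amounts (n = n₀ + ν ξ):
  A: 608.2 − 2(48.66) = 510.9
  B: 2355 − 3(48.66) = 2209
  E: 0 + 1(48.66) = 48.66
  D: 0 + 3(48.66) = 146

48.7 mol/min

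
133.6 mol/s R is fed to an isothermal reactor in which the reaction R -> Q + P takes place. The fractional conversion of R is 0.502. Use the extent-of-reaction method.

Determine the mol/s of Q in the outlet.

67.1 mol/s

R reacted = 0.502 × 133.6 = 67.07 mol/s; ν_R = −1, so ξ = 67.07/1 = 67.07 mol/s.
Outlet amounts (n = n₀ + ν ξ):
  R: 133.6 − 1(67.07) = 66.53
  Q: 0 + 1(67.07) = 67.07
  P: 0 + 1(67.07) = 67.07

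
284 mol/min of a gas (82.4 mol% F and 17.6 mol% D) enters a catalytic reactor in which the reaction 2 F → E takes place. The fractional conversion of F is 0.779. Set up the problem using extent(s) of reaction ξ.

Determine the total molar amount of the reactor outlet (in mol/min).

F reacted = 0.779 × 234 = 182.3 mol/min; ν_F = −2, so ξ = 182.3/2 = 91.15 mol/min.
Outlet amounts (n = n₀ + ν ξ):
  F: 234 − 2(91.15) = 51.72
  E: 0 + 1(91.15) = 91.15
  D: 49.98 (inert)
Total out = 51.72 + 91.15 + 49.98 = 192.9 mol/min.

193 mol/min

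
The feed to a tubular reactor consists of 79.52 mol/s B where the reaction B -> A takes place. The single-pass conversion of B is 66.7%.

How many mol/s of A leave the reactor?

B reacted = 0.667 × 79.52 = 53.04 mol/s; ν_B = −1, so ξ = 53.04/1 = 53.04 mol/s.
Outlet amounts (n = n₀ + ν ξ):
  B: 79.52 − 1(53.04) = 26.48
  A: 0 + 1(53.04) = 53.04

53 mol/s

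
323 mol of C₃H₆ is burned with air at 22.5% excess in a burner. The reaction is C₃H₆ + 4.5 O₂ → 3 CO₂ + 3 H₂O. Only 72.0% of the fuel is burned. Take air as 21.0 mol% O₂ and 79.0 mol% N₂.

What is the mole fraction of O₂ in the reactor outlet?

0.0823

Stoichiometric O₂ = 4.5 × 323 = 1454 mol; O₂ fed = 1454 × 1.225 = 1781 mol.
N₂ fed = 1781 × 79/21 = 6698 mol.
Fuel reacted = 0.72 × 323 → ξ = 232.6 mol.
Outlet (n = n₀ + ν ξ):
  C₃H₆: 323 − 1(232.6) = 90.44
  O₂: 1781 − 4.5(232.6) = 734
  N₂: 6698 (inert)
  CO₂: 0 + 3(232.6) = 697.7
  H₂O: 0 + 3(232.6) = 697.7
Total out = 8918 mol; y_O₂ = 734 / 8918 = 0.08231.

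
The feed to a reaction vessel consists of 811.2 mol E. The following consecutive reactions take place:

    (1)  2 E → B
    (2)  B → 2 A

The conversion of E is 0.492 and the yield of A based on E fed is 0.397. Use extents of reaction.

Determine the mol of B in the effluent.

38.5 mol

Conversion of E: E consumed = 2ξ₁ = 0.492 × 811.2 → ξ₁ = 199.6 mol.
Yield of A: 2ξ₂ / 811.2 = 0.397 → ξ₂ = 161 mol.
Outlet amounts (n = n₀ + Σ ν·ξ):
  E: 811.2 − 2(199.6) = 412.1
  B: 0 + 1(199.6) − 1(161) = 38.53
  A: 0 + 2(161) = 322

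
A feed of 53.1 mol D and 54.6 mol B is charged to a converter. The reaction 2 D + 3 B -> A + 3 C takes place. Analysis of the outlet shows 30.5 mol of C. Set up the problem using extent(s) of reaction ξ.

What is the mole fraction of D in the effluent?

0.336

For C: n = n₀ + 3ξ → 30.5 = 0 + 3ξ, giving ξ = 10.17 mol.
Outlet amounts (n = n₀ + ν ξ):
  D: 53.1 − 2(10.17) = 32.77
  B: 54.6 − 3(10.17) = 24.1
  A: 0 + 1(10.17) = 10.17
  C: 0 + 3(10.17) = 30.5
Total out = 97.53 mol; y_D = 32.77 / 97.53 = 0.336.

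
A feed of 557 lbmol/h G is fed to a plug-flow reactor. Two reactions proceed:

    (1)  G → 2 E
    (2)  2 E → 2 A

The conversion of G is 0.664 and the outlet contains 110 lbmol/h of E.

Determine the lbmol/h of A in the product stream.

Conversion of G: G consumed = 1ξ₁ = 0.664 × 557 → ξ₁ = 369.8 lbmol/h.
E balance: n_E = 0 + 2ξ₁ − 2ξ₂ = 110 → ξ₂ = (2·369.8 − 110)/2 = 314.8 lbmol/h.
Outlet amounts (n = n₀ + Σ ν·ξ):
  G: 557 − 1(369.8) = 187.2
  E: 0 + 2(369.8) − 2(314.8) = 110
  A: 0 + 2(314.8) = 629.7

630 lbmol/h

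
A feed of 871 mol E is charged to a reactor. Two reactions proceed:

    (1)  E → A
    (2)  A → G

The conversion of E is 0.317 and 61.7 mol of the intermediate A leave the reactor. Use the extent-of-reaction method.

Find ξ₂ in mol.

ξ₂ = 214 mol

Conversion of E: E consumed = 1ξ₁ = 0.317 × 871 → ξ₁ = 276.1 mol.
A balance: n_A = 0 + 1ξ₁ − 1ξ₂ = 61.7 → ξ₂ = (1·276.1 − 61.7)/1 = 214.4 mol.
Outlet amounts (n = n₀ + Σ ν·ξ):
  E: 871 − 1(276.1) = 594.9
  A: 0 + 1(276.1) − 1(214.4) = 61.7
  G: 0 + 1(214.4) = 214.4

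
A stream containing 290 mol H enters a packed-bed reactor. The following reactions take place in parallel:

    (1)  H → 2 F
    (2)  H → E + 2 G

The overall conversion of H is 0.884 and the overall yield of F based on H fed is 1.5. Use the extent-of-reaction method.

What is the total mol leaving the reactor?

585 mol

Yield of F: 2ξ₁ / 290 = 1.5 → ξ₁ = 217.5 mol.
Conversion of H: 1ξ₁ + 1ξ₂ = 0.884 × 290 = 256.4 → ξ₂ = 38.86 mol.
Outlet amounts (n = n₀ + Σ ν·ξ):
  H: 290 − 1(217.5) − 1(38.86) = 33.64
  F: 0 + 2(217.5) = 435
  E: 0 + 1(38.86) = 38.86
  G: 0 + 2(38.86) = 77.72
Total out = 33.64 + 435 + 38.86 + 77.72 = 585.2 mol.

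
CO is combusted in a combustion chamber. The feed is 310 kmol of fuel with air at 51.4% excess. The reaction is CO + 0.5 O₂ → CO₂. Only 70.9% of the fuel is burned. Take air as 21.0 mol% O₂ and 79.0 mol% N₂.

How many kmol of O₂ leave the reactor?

Stoichiometric O₂ = 0.5 × 310 = 155 kmol; O₂ fed = 155 × 1.514 = 234.7 kmol.
N₂ fed = 234.7 × 79/21 = 882.8 kmol.
Fuel reacted = 0.709 × 310 → ξ = 219.8 kmol.
Outlet (n = n₀ + ν ξ):
  CO: 310 − 1(219.8) = 90.21
  O₂: 234.7 − 0.5(219.8) = 124.8
  N₂: 882.8 (inert)
  CO₂: 0 + 1(219.8) = 219.8

125 kmol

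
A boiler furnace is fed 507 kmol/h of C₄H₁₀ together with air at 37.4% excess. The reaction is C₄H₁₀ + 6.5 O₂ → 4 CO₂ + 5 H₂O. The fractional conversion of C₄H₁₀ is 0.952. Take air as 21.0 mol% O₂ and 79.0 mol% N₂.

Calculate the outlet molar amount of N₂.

Stoichiometric O₂ = 6.5 × 507 = 3296 kmol/h; O₂ fed = 3296 × 1.374 = 4528 kmol/h.
N₂ fed = 4528 × 79/21 = 17030 kmol/h.
Fuel reacted = 0.952 × 507 → ξ = 482.7 kmol/h.
Outlet (n = n₀ + ν ξ):
  C₄H₁₀: 507 − 1(482.7) = 24.34
  O₂: 4528 − 6.5(482.7) = 1391
  N₂: 17030 (inert)
  CO₂: 0 + 4(482.7) = 1931
  H₂O: 0 + 5(482.7) = 2413

17000 kmol/h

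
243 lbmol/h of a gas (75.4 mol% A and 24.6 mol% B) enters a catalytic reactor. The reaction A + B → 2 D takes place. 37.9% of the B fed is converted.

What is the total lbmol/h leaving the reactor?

243 lbmol/h

B reacted = 0.379 × 59.78 = 22.66 lbmol/h; ν_B = −1, so ξ = 22.66/1 = 22.66 lbmol/h.
Outlet amounts (n = n₀ + ν ξ):
  A: 183.2 − 1(22.66) = 160.6
  B: 59.78 − 1(22.66) = 37.12
  D: 0 + 2(22.66) = 45.31
Total out = 160.6 + 37.12 + 45.31 = 243 lbmol/h.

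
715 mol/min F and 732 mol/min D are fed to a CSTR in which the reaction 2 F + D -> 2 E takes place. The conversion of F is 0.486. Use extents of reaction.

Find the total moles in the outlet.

1270 mol/min

F reacted = 0.486 × 715 = 347.5 mol/min; ν_F = −2, so ξ = 347.5/2 = 173.7 mol/min.
Outlet amounts (n = n₀ + ν ξ):
  F: 715 − 2(173.7) = 367.5
  D: 732 − 1(173.7) = 558.3
  E: 0 + 2(173.7) = 347.5
Total out = 367.5 + 558.3 + 347.5 = 1273 mol/min.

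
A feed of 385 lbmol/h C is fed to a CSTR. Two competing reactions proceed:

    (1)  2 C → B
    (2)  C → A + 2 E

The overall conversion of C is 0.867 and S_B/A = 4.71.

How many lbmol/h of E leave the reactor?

64.1 lbmol/h

Conversion of C: C consumed = 0.867 × 385 = 333.8 lbmol/h = 2ξ₁ + 1ξ₂.
Selectivity: 1ξ₁ / (1ξ₂) = 4.71 → ξ₁ = 4.71 ξ₂.
Substitute: (2·4.71 + 1) ξ₂ = 333.8 → ξ₂ = 32.03 lbmol/h, ξ₁ = 150.9 lbmol/h.
Outlet amounts (n = n₀ + Σ ν·ξ):
  C: 385 − 2(150.9) − 1(32.03) = 51.2
  B: 0 + 1(150.9) = 150.9
  A: 0 + 1(32.03) = 32.03
  E: 0 + 2(32.03) = 64.07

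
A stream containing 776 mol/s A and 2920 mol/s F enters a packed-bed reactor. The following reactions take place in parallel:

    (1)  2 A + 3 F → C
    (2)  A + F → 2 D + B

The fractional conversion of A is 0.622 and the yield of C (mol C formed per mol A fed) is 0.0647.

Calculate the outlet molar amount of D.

Yield of C: 1ξ₁ / 776 = 0.0647 → ξ₁ = 50.21 mol/s.
Conversion of A: 2ξ₁ + 1ξ₂ = 0.622 × 776 = 482.7 → ξ₂ = 382.3 mol/s.
Outlet amounts (n = n₀ + Σ ν·ξ):
  A: 776 − 2(50.21) − 1(382.3) = 293.3
  F: 2920 − 3(50.21) − 1(382.3) = 2387
  C: 0 + 1(50.21) = 50.21
  D: 0 + 2(382.3) = 764.5
  B: 0 + 1(382.3) = 382.3

765 mol/s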